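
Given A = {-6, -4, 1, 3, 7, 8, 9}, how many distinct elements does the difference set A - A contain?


A - A = {a - a' : a, a' ∈ A}; |A| = 7.
Bounds: 2|A|-1 ≤ |A - A| ≤ |A|² - |A| + 1, i.e. 13 ≤ |A - A| ≤ 43.
Note: 0 ∈ A - A always (from a - a). The set is symmetric: if d ∈ A - A then -d ∈ A - A.
Enumerate nonzero differences d = a - a' with a > a' (then include -d):
Positive differences: {1, 2, 4, 5, 6, 7, 8, 9, 11, 12, 13, 14, 15}
Full difference set: {0} ∪ (positive diffs) ∪ (negative diffs).
|A - A| = 1 + 2·13 = 27 (matches direct enumeration: 27).

|A - A| = 27


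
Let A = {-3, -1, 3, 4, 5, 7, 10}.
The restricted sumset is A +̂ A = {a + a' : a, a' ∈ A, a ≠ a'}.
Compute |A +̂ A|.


Restricted sumset: A +̂ A = {a + a' : a ∈ A, a' ∈ A, a ≠ a'}.
Equivalently, take A + A and drop any sum 2a that is achievable ONLY as a + a for a ∈ A (i.e. sums representable only with equal summands).
Enumerate pairs (a, a') with a < a' (symmetric, so each unordered pair gives one sum; this covers all a ≠ a'):
  -3 + -1 = -4
  -3 + 3 = 0
  -3 + 4 = 1
  -3 + 5 = 2
  -3 + 7 = 4
  -3 + 10 = 7
  -1 + 3 = 2
  -1 + 4 = 3
  -1 + 5 = 4
  -1 + 7 = 6
  -1 + 10 = 9
  3 + 4 = 7
  3 + 5 = 8
  3 + 7 = 10
  3 + 10 = 13
  4 + 5 = 9
  4 + 7 = 11
  4 + 10 = 14
  5 + 7 = 12
  5 + 10 = 15
  7 + 10 = 17
Collected distinct sums: {-4, 0, 1, 2, 3, 4, 6, 7, 8, 9, 10, 11, 12, 13, 14, 15, 17}
|A +̂ A| = 17
(Reference bound: |A +̂ A| ≥ 2|A| - 3 for |A| ≥ 2, with |A| = 7 giving ≥ 11.)

|A +̂ A| = 17


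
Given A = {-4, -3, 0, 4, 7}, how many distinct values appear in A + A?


A + A = {a + a' : a, a' ∈ A}; |A| = 5.
General bounds: 2|A| - 1 ≤ |A + A| ≤ |A|(|A|+1)/2, i.e. 9 ≤ |A + A| ≤ 15.
Lower bound 2|A|-1 is attained iff A is an arithmetic progression.
Enumerate sums a + a' for a ≤ a' (symmetric, so this suffices):
a = -4: -4+-4=-8, -4+-3=-7, -4+0=-4, -4+4=0, -4+7=3
a = -3: -3+-3=-6, -3+0=-3, -3+4=1, -3+7=4
a = 0: 0+0=0, 0+4=4, 0+7=7
a = 4: 4+4=8, 4+7=11
a = 7: 7+7=14
Distinct sums: {-8, -7, -6, -4, -3, 0, 1, 3, 4, 7, 8, 11, 14}
|A + A| = 13

|A + A| = 13


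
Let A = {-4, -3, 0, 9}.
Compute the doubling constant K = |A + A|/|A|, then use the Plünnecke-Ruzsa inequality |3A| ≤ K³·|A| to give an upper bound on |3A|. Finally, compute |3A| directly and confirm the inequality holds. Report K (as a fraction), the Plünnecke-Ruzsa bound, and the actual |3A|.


|A| = 4.
Step 1: Compute A + A by enumerating all 16 pairs.
A + A = {-8, -7, -6, -4, -3, 0, 5, 6, 9, 18}, so |A + A| = 10.
Step 2: Doubling constant K = |A + A|/|A| = 10/4 = 10/4 ≈ 2.5000.
Step 3: Plünnecke-Ruzsa gives |3A| ≤ K³·|A| = (2.5000)³ · 4 ≈ 62.5000.
Step 4: Compute 3A = A + A + A directly by enumerating all triples (a,b,c) ∈ A³; |3A| = 20.
Step 5: Check 20 ≤ 62.5000? Yes ✓.

K = 10/4, Plünnecke-Ruzsa bound K³|A| ≈ 62.5000, |3A| = 20, inequality holds.


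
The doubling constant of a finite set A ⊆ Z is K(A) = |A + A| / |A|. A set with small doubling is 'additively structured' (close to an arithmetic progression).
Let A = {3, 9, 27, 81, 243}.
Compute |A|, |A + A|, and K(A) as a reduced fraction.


|A| = 5.
Compute A + A by enumerating all 25 pairs.
A + A = {6, 12, 18, 30, 36, 54, 84, 90, 108, 162, 246, 252, 270, 324, 486}, so |A + A| = 15.
K = |A + A| / |A| = 15/5 = 3/1 ≈ 3.0000.
Reference: AP of size 5 gives K = 9/5 ≈ 1.8000; a fully generic set of size 5 gives K ≈ 3.0000.

|A| = 5, |A + A| = 15, K = 15/5 = 3/1.


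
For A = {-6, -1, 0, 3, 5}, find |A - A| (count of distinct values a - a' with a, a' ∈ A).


A - A = {a - a' : a, a' ∈ A}; |A| = 5.
Bounds: 2|A|-1 ≤ |A - A| ≤ |A|² - |A| + 1, i.e. 9 ≤ |A - A| ≤ 21.
Note: 0 ∈ A - A always (from a - a). The set is symmetric: if d ∈ A - A then -d ∈ A - A.
Enumerate nonzero differences d = a - a' with a > a' (then include -d):
Positive differences: {1, 2, 3, 4, 5, 6, 9, 11}
Full difference set: {0} ∪ (positive diffs) ∪ (negative diffs).
|A - A| = 1 + 2·8 = 17 (matches direct enumeration: 17).

|A - A| = 17


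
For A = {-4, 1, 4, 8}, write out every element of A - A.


A - A = {a - a' : a, a' ∈ A}.
Compute a - a' for each ordered pair (a, a'):
a = -4: -4--4=0, -4-1=-5, -4-4=-8, -4-8=-12
a = 1: 1--4=5, 1-1=0, 1-4=-3, 1-8=-7
a = 4: 4--4=8, 4-1=3, 4-4=0, 4-8=-4
a = 8: 8--4=12, 8-1=7, 8-4=4, 8-8=0
Collecting distinct values (and noting 0 appears from a-a):
A - A = {-12, -8, -7, -5, -4, -3, 0, 3, 4, 5, 7, 8, 12}
|A - A| = 13

A - A = {-12, -8, -7, -5, -4, -3, 0, 3, 4, 5, 7, 8, 12}


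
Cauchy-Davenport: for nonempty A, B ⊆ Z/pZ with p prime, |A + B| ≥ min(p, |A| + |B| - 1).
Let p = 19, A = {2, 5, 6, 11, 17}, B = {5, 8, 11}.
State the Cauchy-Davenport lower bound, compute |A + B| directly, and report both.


Cauchy-Davenport: |A + B| ≥ min(p, |A| + |B| - 1) for A, B nonempty in Z/pZ.
|A| = 5, |B| = 3, p = 19.
CD lower bound = min(19, 5 + 3 - 1) = min(19, 7) = 7.
Compute A + B mod 19 directly:
a = 2: 2+5=7, 2+8=10, 2+11=13
a = 5: 5+5=10, 5+8=13, 5+11=16
a = 6: 6+5=11, 6+8=14, 6+11=17
a = 11: 11+5=16, 11+8=0, 11+11=3
a = 17: 17+5=3, 17+8=6, 17+11=9
A + B = {0, 3, 6, 7, 9, 10, 11, 13, 14, 16, 17}, so |A + B| = 11.
Verify: 11 ≥ 7? Yes ✓.

CD lower bound = 7, actual |A + B| = 11.


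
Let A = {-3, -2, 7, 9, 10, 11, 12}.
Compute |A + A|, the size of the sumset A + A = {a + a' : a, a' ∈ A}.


A + A = {a + a' : a, a' ∈ A}; |A| = 7.
General bounds: 2|A| - 1 ≤ |A + A| ≤ |A|(|A|+1)/2, i.e. 13 ≤ |A + A| ≤ 28.
Lower bound 2|A|-1 is attained iff A is an arithmetic progression.
Enumerate sums a + a' for a ≤ a' (symmetric, so this suffices):
a = -3: -3+-3=-6, -3+-2=-5, -3+7=4, -3+9=6, -3+10=7, -3+11=8, -3+12=9
a = -2: -2+-2=-4, -2+7=5, -2+9=7, -2+10=8, -2+11=9, -2+12=10
a = 7: 7+7=14, 7+9=16, 7+10=17, 7+11=18, 7+12=19
a = 9: 9+9=18, 9+10=19, 9+11=20, 9+12=21
a = 10: 10+10=20, 10+11=21, 10+12=22
a = 11: 11+11=22, 11+12=23
a = 12: 12+12=24
Distinct sums: {-6, -5, -4, 4, 5, 6, 7, 8, 9, 10, 14, 16, 17, 18, 19, 20, 21, 22, 23, 24}
|A + A| = 20

|A + A| = 20


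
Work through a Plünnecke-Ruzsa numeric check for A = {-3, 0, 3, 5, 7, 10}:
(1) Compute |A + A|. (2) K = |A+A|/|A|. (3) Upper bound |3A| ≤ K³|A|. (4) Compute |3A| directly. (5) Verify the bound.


|A| = 6.
Step 1: Compute A + A by enumerating all 36 pairs.
A + A = {-6, -3, 0, 2, 3, 4, 5, 6, 7, 8, 10, 12, 13, 14, 15, 17, 20}, so |A + A| = 17.
Step 2: Doubling constant K = |A + A|/|A| = 17/6 = 17/6 ≈ 2.8333.
Step 3: Plünnecke-Ruzsa gives |3A| ≤ K³·|A| = (2.8333)³ · 6 ≈ 136.4722.
Step 4: Compute 3A = A + A + A directly by enumerating all triples (a,b,c) ∈ A³; |3A| = 32.
Step 5: Check 32 ≤ 136.4722? Yes ✓.

K = 17/6, Plünnecke-Ruzsa bound K³|A| ≈ 136.4722, |3A| = 32, inequality holds.


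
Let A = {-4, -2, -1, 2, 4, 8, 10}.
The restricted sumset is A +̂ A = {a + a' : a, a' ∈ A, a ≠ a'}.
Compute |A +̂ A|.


Restricted sumset: A +̂ A = {a + a' : a ∈ A, a' ∈ A, a ≠ a'}.
Equivalently, take A + A and drop any sum 2a that is achievable ONLY as a + a for a ∈ A (i.e. sums representable only with equal summands).
Enumerate pairs (a, a') with a < a' (symmetric, so each unordered pair gives one sum; this covers all a ≠ a'):
  -4 + -2 = -6
  -4 + -1 = -5
  -4 + 2 = -2
  -4 + 4 = 0
  -4 + 8 = 4
  -4 + 10 = 6
  -2 + -1 = -3
  -2 + 2 = 0
  -2 + 4 = 2
  -2 + 8 = 6
  -2 + 10 = 8
  -1 + 2 = 1
  -1 + 4 = 3
  -1 + 8 = 7
  -1 + 10 = 9
  2 + 4 = 6
  2 + 8 = 10
  2 + 10 = 12
  4 + 8 = 12
  4 + 10 = 14
  8 + 10 = 18
Collected distinct sums: {-6, -5, -3, -2, 0, 1, 2, 3, 4, 6, 7, 8, 9, 10, 12, 14, 18}
|A +̂ A| = 17
(Reference bound: |A +̂ A| ≥ 2|A| - 3 for |A| ≥ 2, with |A| = 7 giving ≥ 11.)

|A +̂ A| = 17


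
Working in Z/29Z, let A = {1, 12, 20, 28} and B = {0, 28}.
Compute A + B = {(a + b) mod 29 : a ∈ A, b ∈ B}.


Work in Z/29Z: reduce every sum a + b modulo 29.
Enumerate all 8 pairs:
a = 1: 1+0=1, 1+28=0
a = 12: 12+0=12, 12+28=11
a = 20: 20+0=20, 20+28=19
a = 28: 28+0=28, 28+28=27
Distinct residues collected: {0, 1, 11, 12, 19, 20, 27, 28}
|A + B| = 8 (out of 29 total residues).

A + B = {0, 1, 11, 12, 19, 20, 27, 28}


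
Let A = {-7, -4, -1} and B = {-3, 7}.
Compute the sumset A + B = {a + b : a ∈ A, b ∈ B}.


A + B = {a + b : a ∈ A, b ∈ B}.
Enumerate all |A|·|B| = 3·2 = 6 pairs (a, b) and collect distinct sums.
a = -7: -7+-3=-10, -7+7=0
a = -4: -4+-3=-7, -4+7=3
a = -1: -1+-3=-4, -1+7=6
Collecting distinct sums: A + B = {-10, -7, -4, 0, 3, 6}
|A + B| = 6

A + B = {-10, -7, -4, 0, 3, 6}


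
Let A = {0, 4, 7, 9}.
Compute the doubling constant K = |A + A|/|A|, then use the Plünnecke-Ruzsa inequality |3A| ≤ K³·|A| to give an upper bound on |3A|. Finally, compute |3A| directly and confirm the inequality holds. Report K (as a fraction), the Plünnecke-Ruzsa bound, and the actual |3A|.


|A| = 4.
Step 1: Compute A + A by enumerating all 16 pairs.
A + A = {0, 4, 7, 8, 9, 11, 13, 14, 16, 18}, so |A + A| = 10.
Step 2: Doubling constant K = |A + A|/|A| = 10/4 = 10/4 ≈ 2.5000.
Step 3: Plünnecke-Ruzsa gives |3A| ≤ K³·|A| = (2.5000)³ · 4 ≈ 62.5000.
Step 4: Compute 3A = A + A + A directly by enumerating all triples (a,b,c) ∈ A³; |3A| = 19.
Step 5: Check 19 ≤ 62.5000? Yes ✓.

K = 10/4, Plünnecke-Ruzsa bound K³|A| ≈ 62.5000, |3A| = 19, inequality holds.


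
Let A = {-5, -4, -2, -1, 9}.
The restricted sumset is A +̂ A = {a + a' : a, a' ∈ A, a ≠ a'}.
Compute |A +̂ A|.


Restricted sumset: A +̂ A = {a + a' : a ∈ A, a' ∈ A, a ≠ a'}.
Equivalently, take A + A and drop any sum 2a that is achievable ONLY as a + a for a ∈ A (i.e. sums representable only with equal summands).
Enumerate pairs (a, a') with a < a' (symmetric, so each unordered pair gives one sum; this covers all a ≠ a'):
  -5 + -4 = -9
  -5 + -2 = -7
  -5 + -1 = -6
  -5 + 9 = 4
  -4 + -2 = -6
  -4 + -1 = -5
  -4 + 9 = 5
  -2 + -1 = -3
  -2 + 9 = 7
  -1 + 9 = 8
Collected distinct sums: {-9, -7, -6, -5, -3, 4, 5, 7, 8}
|A +̂ A| = 9
(Reference bound: |A +̂ A| ≥ 2|A| - 3 for |A| ≥ 2, with |A| = 5 giving ≥ 7.)

|A +̂ A| = 9


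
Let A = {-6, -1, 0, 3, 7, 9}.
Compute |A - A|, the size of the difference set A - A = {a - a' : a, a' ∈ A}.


A - A = {a - a' : a, a' ∈ A}; |A| = 6.
Bounds: 2|A|-1 ≤ |A - A| ≤ |A|² - |A| + 1, i.e. 11 ≤ |A - A| ≤ 31.
Note: 0 ∈ A - A always (from a - a). The set is symmetric: if d ∈ A - A then -d ∈ A - A.
Enumerate nonzero differences d = a - a' with a > a' (then include -d):
Positive differences: {1, 2, 3, 4, 5, 6, 7, 8, 9, 10, 13, 15}
Full difference set: {0} ∪ (positive diffs) ∪ (negative diffs).
|A - A| = 1 + 2·12 = 25 (matches direct enumeration: 25).

|A - A| = 25


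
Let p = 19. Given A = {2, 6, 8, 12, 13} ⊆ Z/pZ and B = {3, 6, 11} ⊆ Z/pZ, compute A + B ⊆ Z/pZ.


Work in Z/19Z: reduce every sum a + b modulo 19.
Enumerate all 15 pairs:
a = 2: 2+3=5, 2+6=8, 2+11=13
a = 6: 6+3=9, 6+6=12, 6+11=17
a = 8: 8+3=11, 8+6=14, 8+11=0
a = 12: 12+3=15, 12+6=18, 12+11=4
a = 13: 13+3=16, 13+6=0, 13+11=5
Distinct residues collected: {0, 4, 5, 8, 9, 11, 12, 13, 14, 15, 16, 17, 18}
|A + B| = 13 (out of 19 total residues).

A + B = {0, 4, 5, 8, 9, 11, 12, 13, 14, 15, 16, 17, 18}


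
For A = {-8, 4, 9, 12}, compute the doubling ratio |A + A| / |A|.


|A| = 4.
Compute A + A by enumerating all 16 pairs.
A + A = {-16, -4, 1, 4, 8, 13, 16, 18, 21, 24}, so |A + A| = 10.
K = |A + A| / |A| = 10/4 = 5/2 ≈ 2.5000.
Reference: AP of size 4 gives K = 7/4 ≈ 1.7500; a fully generic set of size 4 gives K ≈ 2.5000.

|A| = 4, |A + A| = 10, K = 10/4 = 5/2.


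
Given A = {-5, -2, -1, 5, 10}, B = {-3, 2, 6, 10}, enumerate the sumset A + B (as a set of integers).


A + B = {a + b : a ∈ A, b ∈ B}.
Enumerate all |A|·|B| = 5·4 = 20 pairs (a, b) and collect distinct sums.
a = -5: -5+-3=-8, -5+2=-3, -5+6=1, -5+10=5
a = -2: -2+-3=-5, -2+2=0, -2+6=4, -2+10=8
a = -1: -1+-3=-4, -1+2=1, -1+6=5, -1+10=9
a = 5: 5+-3=2, 5+2=7, 5+6=11, 5+10=15
a = 10: 10+-3=7, 10+2=12, 10+6=16, 10+10=20
Collecting distinct sums: A + B = {-8, -5, -4, -3, 0, 1, 2, 4, 5, 7, 8, 9, 11, 12, 15, 16, 20}
|A + B| = 17

A + B = {-8, -5, -4, -3, 0, 1, 2, 4, 5, 7, 8, 9, 11, 12, 15, 16, 20}


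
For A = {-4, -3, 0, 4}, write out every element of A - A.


A - A = {a - a' : a, a' ∈ A}.
Compute a - a' for each ordered pair (a, a'):
a = -4: -4--4=0, -4--3=-1, -4-0=-4, -4-4=-8
a = -3: -3--4=1, -3--3=0, -3-0=-3, -3-4=-7
a = 0: 0--4=4, 0--3=3, 0-0=0, 0-4=-4
a = 4: 4--4=8, 4--3=7, 4-0=4, 4-4=0
Collecting distinct values (and noting 0 appears from a-a):
A - A = {-8, -7, -4, -3, -1, 0, 1, 3, 4, 7, 8}
|A - A| = 11

A - A = {-8, -7, -4, -3, -1, 0, 1, 3, 4, 7, 8}


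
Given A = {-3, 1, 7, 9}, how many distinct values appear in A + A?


A + A = {a + a' : a, a' ∈ A}; |A| = 4.
General bounds: 2|A| - 1 ≤ |A + A| ≤ |A|(|A|+1)/2, i.e. 7 ≤ |A + A| ≤ 10.
Lower bound 2|A|-1 is attained iff A is an arithmetic progression.
Enumerate sums a + a' for a ≤ a' (symmetric, so this suffices):
a = -3: -3+-3=-6, -3+1=-2, -3+7=4, -3+9=6
a = 1: 1+1=2, 1+7=8, 1+9=10
a = 7: 7+7=14, 7+9=16
a = 9: 9+9=18
Distinct sums: {-6, -2, 2, 4, 6, 8, 10, 14, 16, 18}
|A + A| = 10

|A + A| = 10


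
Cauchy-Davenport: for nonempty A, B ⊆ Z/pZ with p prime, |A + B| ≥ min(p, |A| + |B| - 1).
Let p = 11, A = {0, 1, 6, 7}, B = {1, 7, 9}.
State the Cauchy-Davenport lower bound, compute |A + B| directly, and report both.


Cauchy-Davenport: |A + B| ≥ min(p, |A| + |B| - 1) for A, B nonempty in Z/pZ.
|A| = 4, |B| = 3, p = 11.
CD lower bound = min(11, 4 + 3 - 1) = min(11, 6) = 6.
Compute A + B mod 11 directly:
a = 0: 0+1=1, 0+7=7, 0+9=9
a = 1: 1+1=2, 1+7=8, 1+9=10
a = 6: 6+1=7, 6+7=2, 6+9=4
a = 7: 7+1=8, 7+7=3, 7+9=5
A + B = {1, 2, 3, 4, 5, 7, 8, 9, 10}, so |A + B| = 9.
Verify: 9 ≥ 6? Yes ✓.

CD lower bound = 6, actual |A + B| = 9.


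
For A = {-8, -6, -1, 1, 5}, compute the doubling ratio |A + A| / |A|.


|A| = 5.
Compute A + A by enumerating all 25 pairs.
A + A = {-16, -14, -12, -9, -7, -5, -3, -2, -1, 0, 2, 4, 6, 10}, so |A + A| = 14.
K = |A + A| / |A| = 14/5 (already in lowest terms) ≈ 2.8000.
Reference: AP of size 5 gives K = 9/5 ≈ 1.8000; a fully generic set of size 5 gives K ≈ 3.0000.

|A| = 5, |A + A| = 14, K = 14/5.


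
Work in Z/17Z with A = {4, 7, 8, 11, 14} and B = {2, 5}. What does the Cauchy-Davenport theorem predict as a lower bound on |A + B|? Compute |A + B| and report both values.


Cauchy-Davenport: |A + B| ≥ min(p, |A| + |B| - 1) for A, B nonempty in Z/pZ.
|A| = 5, |B| = 2, p = 17.
CD lower bound = min(17, 5 + 2 - 1) = min(17, 6) = 6.
Compute A + B mod 17 directly:
a = 4: 4+2=6, 4+5=9
a = 7: 7+2=9, 7+5=12
a = 8: 8+2=10, 8+5=13
a = 11: 11+2=13, 11+5=16
a = 14: 14+2=16, 14+5=2
A + B = {2, 6, 9, 10, 12, 13, 16}, so |A + B| = 7.
Verify: 7 ≥ 6? Yes ✓.

CD lower bound = 6, actual |A + B| = 7.


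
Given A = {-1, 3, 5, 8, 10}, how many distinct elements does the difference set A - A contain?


A - A = {a - a' : a, a' ∈ A}; |A| = 5.
Bounds: 2|A|-1 ≤ |A - A| ≤ |A|² - |A| + 1, i.e. 9 ≤ |A - A| ≤ 21.
Note: 0 ∈ A - A always (from a - a). The set is symmetric: if d ∈ A - A then -d ∈ A - A.
Enumerate nonzero differences d = a - a' with a > a' (then include -d):
Positive differences: {2, 3, 4, 5, 6, 7, 9, 11}
Full difference set: {0} ∪ (positive diffs) ∪ (negative diffs).
|A - A| = 1 + 2·8 = 17 (matches direct enumeration: 17).

|A - A| = 17


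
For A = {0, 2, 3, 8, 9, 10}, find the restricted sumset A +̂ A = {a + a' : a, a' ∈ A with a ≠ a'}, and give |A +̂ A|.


Restricted sumset: A +̂ A = {a + a' : a ∈ A, a' ∈ A, a ≠ a'}.
Equivalently, take A + A and drop any sum 2a that is achievable ONLY as a + a for a ∈ A (i.e. sums representable only with equal summands).
Enumerate pairs (a, a') with a < a' (symmetric, so each unordered pair gives one sum; this covers all a ≠ a'):
  0 + 2 = 2
  0 + 3 = 3
  0 + 8 = 8
  0 + 9 = 9
  0 + 10 = 10
  2 + 3 = 5
  2 + 8 = 10
  2 + 9 = 11
  2 + 10 = 12
  3 + 8 = 11
  3 + 9 = 12
  3 + 10 = 13
  8 + 9 = 17
  8 + 10 = 18
  9 + 10 = 19
Collected distinct sums: {2, 3, 5, 8, 9, 10, 11, 12, 13, 17, 18, 19}
|A +̂ A| = 12
(Reference bound: |A +̂ A| ≥ 2|A| - 3 for |A| ≥ 2, with |A| = 6 giving ≥ 9.)

|A +̂ A| = 12


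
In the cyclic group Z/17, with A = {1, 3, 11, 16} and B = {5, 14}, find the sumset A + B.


Work in Z/17Z: reduce every sum a + b modulo 17.
Enumerate all 8 pairs:
a = 1: 1+5=6, 1+14=15
a = 3: 3+5=8, 3+14=0
a = 11: 11+5=16, 11+14=8
a = 16: 16+5=4, 16+14=13
Distinct residues collected: {0, 4, 6, 8, 13, 15, 16}
|A + B| = 7 (out of 17 total residues).

A + B = {0, 4, 6, 8, 13, 15, 16}


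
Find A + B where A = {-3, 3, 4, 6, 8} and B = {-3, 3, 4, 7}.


A + B = {a + b : a ∈ A, b ∈ B}.
Enumerate all |A|·|B| = 5·4 = 20 pairs (a, b) and collect distinct sums.
a = -3: -3+-3=-6, -3+3=0, -3+4=1, -3+7=4
a = 3: 3+-3=0, 3+3=6, 3+4=7, 3+7=10
a = 4: 4+-3=1, 4+3=7, 4+4=8, 4+7=11
a = 6: 6+-3=3, 6+3=9, 6+4=10, 6+7=13
a = 8: 8+-3=5, 8+3=11, 8+4=12, 8+7=15
Collecting distinct sums: A + B = {-6, 0, 1, 3, 4, 5, 6, 7, 8, 9, 10, 11, 12, 13, 15}
|A + B| = 15

A + B = {-6, 0, 1, 3, 4, 5, 6, 7, 8, 9, 10, 11, 12, 13, 15}


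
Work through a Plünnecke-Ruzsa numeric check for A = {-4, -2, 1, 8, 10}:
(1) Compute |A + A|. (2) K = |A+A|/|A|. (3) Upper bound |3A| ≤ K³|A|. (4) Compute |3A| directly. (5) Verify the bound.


|A| = 5.
Step 1: Compute A + A by enumerating all 25 pairs.
A + A = {-8, -6, -4, -3, -1, 2, 4, 6, 8, 9, 11, 16, 18, 20}, so |A + A| = 14.
Step 2: Doubling constant K = |A + A|/|A| = 14/5 = 14/5 ≈ 2.8000.
Step 3: Plünnecke-Ruzsa gives |3A| ≤ K³·|A| = (2.8000)³ · 5 ≈ 109.7600.
Step 4: Compute 3A = A + A + A directly by enumerating all triples (a,b,c) ∈ A³; |3A| = 28.
Step 5: Check 28 ≤ 109.7600? Yes ✓.

K = 14/5, Plünnecke-Ruzsa bound K³|A| ≈ 109.7600, |3A| = 28, inequality holds.


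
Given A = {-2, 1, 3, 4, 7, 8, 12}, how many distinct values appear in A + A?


A + A = {a + a' : a, a' ∈ A}; |A| = 7.
General bounds: 2|A| - 1 ≤ |A + A| ≤ |A|(|A|+1)/2, i.e. 13 ≤ |A + A| ≤ 28.
Lower bound 2|A|-1 is attained iff A is an arithmetic progression.
Enumerate sums a + a' for a ≤ a' (symmetric, so this suffices):
a = -2: -2+-2=-4, -2+1=-1, -2+3=1, -2+4=2, -2+7=5, -2+8=6, -2+12=10
a = 1: 1+1=2, 1+3=4, 1+4=5, 1+7=8, 1+8=9, 1+12=13
a = 3: 3+3=6, 3+4=7, 3+7=10, 3+8=11, 3+12=15
a = 4: 4+4=8, 4+7=11, 4+8=12, 4+12=16
a = 7: 7+7=14, 7+8=15, 7+12=19
a = 8: 8+8=16, 8+12=20
a = 12: 12+12=24
Distinct sums: {-4, -1, 1, 2, 4, 5, 6, 7, 8, 9, 10, 11, 12, 13, 14, 15, 16, 19, 20, 24}
|A + A| = 20

|A + A| = 20


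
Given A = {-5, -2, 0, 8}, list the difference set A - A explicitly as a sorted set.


A - A = {a - a' : a, a' ∈ A}.
Compute a - a' for each ordered pair (a, a'):
a = -5: -5--5=0, -5--2=-3, -5-0=-5, -5-8=-13
a = -2: -2--5=3, -2--2=0, -2-0=-2, -2-8=-10
a = 0: 0--5=5, 0--2=2, 0-0=0, 0-8=-8
a = 8: 8--5=13, 8--2=10, 8-0=8, 8-8=0
Collecting distinct values (and noting 0 appears from a-a):
A - A = {-13, -10, -8, -5, -3, -2, 0, 2, 3, 5, 8, 10, 13}
|A - A| = 13

A - A = {-13, -10, -8, -5, -3, -2, 0, 2, 3, 5, 8, 10, 13}


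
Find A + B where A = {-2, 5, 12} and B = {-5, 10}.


A + B = {a + b : a ∈ A, b ∈ B}.
Enumerate all |A|·|B| = 3·2 = 6 pairs (a, b) and collect distinct sums.
a = -2: -2+-5=-7, -2+10=8
a = 5: 5+-5=0, 5+10=15
a = 12: 12+-5=7, 12+10=22
Collecting distinct sums: A + B = {-7, 0, 7, 8, 15, 22}
|A + B| = 6

A + B = {-7, 0, 7, 8, 15, 22}


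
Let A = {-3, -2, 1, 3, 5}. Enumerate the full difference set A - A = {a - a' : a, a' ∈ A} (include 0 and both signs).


A - A = {a - a' : a, a' ∈ A}.
Compute a - a' for each ordered pair (a, a'):
a = -3: -3--3=0, -3--2=-1, -3-1=-4, -3-3=-6, -3-5=-8
a = -2: -2--3=1, -2--2=0, -2-1=-3, -2-3=-5, -2-5=-7
a = 1: 1--3=4, 1--2=3, 1-1=0, 1-3=-2, 1-5=-4
a = 3: 3--3=6, 3--2=5, 3-1=2, 3-3=0, 3-5=-2
a = 5: 5--3=8, 5--2=7, 5-1=4, 5-3=2, 5-5=0
Collecting distinct values (and noting 0 appears from a-a):
A - A = {-8, -7, -6, -5, -4, -3, -2, -1, 0, 1, 2, 3, 4, 5, 6, 7, 8}
|A - A| = 17

A - A = {-8, -7, -6, -5, -4, -3, -2, -1, 0, 1, 2, 3, 4, 5, 6, 7, 8}


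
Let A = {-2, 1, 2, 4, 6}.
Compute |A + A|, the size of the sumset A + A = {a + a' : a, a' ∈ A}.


A + A = {a + a' : a, a' ∈ A}; |A| = 5.
General bounds: 2|A| - 1 ≤ |A + A| ≤ |A|(|A|+1)/2, i.e. 9 ≤ |A + A| ≤ 15.
Lower bound 2|A|-1 is attained iff A is an arithmetic progression.
Enumerate sums a + a' for a ≤ a' (symmetric, so this suffices):
a = -2: -2+-2=-4, -2+1=-1, -2+2=0, -2+4=2, -2+6=4
a = 1: 1+1=2, 1+2=3, 1+4=5, 1+6=7
a = 2: 2+2=4, 2+4=6, 2+6=8
a = 4: 4+4=8, 4+6=10
a = 6: 6+6=12
Distinct sums: {-4, -1, 0, 2, 3, 4, 5, 6, 7, 8, 10, 12}
|A + A| = 12

|A + A| = 12


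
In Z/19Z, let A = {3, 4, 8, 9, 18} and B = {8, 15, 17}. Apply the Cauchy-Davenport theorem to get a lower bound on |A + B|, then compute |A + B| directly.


Cauchy-Davenport: |A + B| ≥ min(p, |A| + |B| - 1) for A, B nonempty in Z/pZ.
|A| = 5, |B| = 3, p = 19.
CD lower bound = min(19, 5 + 3 - 1) = min(19, 7) = 7.
Compute A + B mod 19 directly:
a = 3: 3+8=11, 3+15=18, 3+17=1
a = 4: 4+8=12, 4+15=0, 4+17=2
a = 8: 8+8=16, 8+15=4, 8+17=6
a = 9: 9+8=17, 9+15=5, 9+17=7
a = 18: 18+8=7, 18+15=14, 18+17=16
A + B = {0, 1, 2, 4, 5, 6, 7, 11, 12, 14, 16, 17, 18}, so |A + B| = 13.
Verify: 13 ≥ 7? Yes ✓.

CD lower bound = 7, actual |A + B| = 13.


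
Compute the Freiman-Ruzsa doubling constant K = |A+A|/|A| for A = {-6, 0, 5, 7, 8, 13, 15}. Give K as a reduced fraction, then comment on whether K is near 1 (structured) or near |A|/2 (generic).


|A| = 7.
Compute A + A by enumerating all 49 pairs.
A + A = {-12, -6, -1, 0, 1, 2, 5, 7, 8, 9, 10, 12, 13, 14, 15, 16, 18, 20, 21, 22, 23, 26, 28, 30}, so |A + A| = 24.
K = |A + A| / |A| = 24/7 (already in lowest terms) ≈ 3.4286.
Reference: AP of size 7 gives K = 13/7 ≈ 1.8571; a fully generic set of size 7 gives K ≈ 4.0000.

|A| = 7, |A + A| = 24, K = 24/7.


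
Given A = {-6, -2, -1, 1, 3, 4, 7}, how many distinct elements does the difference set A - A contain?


A - A = {a - a' : a, a' ∈ A}; |A| = 7.
Bounds: 2|A|-1 ≤ |A - A| ≤ |A|² - |A| + 1, i.e. 13 ≤ |A - A| ≤ 43.
Note: 0 ∈ A - A always (from a - a). The set is symmetric: if d ∈ A - A then -d ∈ A - A.
Enumerate nonzero differences d = a - a' with a > a' (then include -d):
Positive differences: {1, 2, 3, 4, 5, 6, 7, 8, 9, 10, 13}
Full difference set: {0} ∪ (positive diffs) ∪ (negative diffs).
|A - A| = 1 + 2·11 = 23 (matches direct enumeration: 23).

|A - A| = 23


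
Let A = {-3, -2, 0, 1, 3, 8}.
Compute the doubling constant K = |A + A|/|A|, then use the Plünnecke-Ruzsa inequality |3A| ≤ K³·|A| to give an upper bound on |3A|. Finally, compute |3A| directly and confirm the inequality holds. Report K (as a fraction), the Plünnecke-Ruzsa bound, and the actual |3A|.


|A| = 6.
Step 1: Compute A + A by enumerating all 36 pairs.
A + A = {-6, -5, -4, -3, -2, -1, 0, 1, 2, 3, 4, 5, 6, 8, 9, 11, 16}, so |A + A| = 17.
Step 2: Doubling constant K = |A + A|/|A| = 17/6 = 17/6 ≈ 2.8333.
Step 3: Plünnecke-Ruzsa gives |3A| ≤ K³·|A| = (2.8333)³ · 6 ≈ 136.4722.
Step 4: Compute 3A = A + A + A directly by enumerating all triples (a,b,c) ∈ A³; |3A| = 28.
Step 5: Check 28 ≤ 136.4722? Yes ✓.

K = 17/6, Plünnecke-Ruzsa bound K³|A| ≈ 136.4722, |3A| = 28, inequality holds.


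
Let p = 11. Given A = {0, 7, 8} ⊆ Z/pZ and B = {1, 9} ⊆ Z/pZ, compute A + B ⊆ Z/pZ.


Work in Z/11Z: reduce every sum a + b modulo 11.
Enumerate all 6 pairs:
a = 0: 0+1=1, 0+9=9
a = 7: 7+1=8, 7+9=5
a = 8: 8+1=9, 8+9=6
Distinct residues collected: {1, 5, 6, 8, 9}
|A + B| = 5 (out of 11 total residues).

A + B = {1, 5, 6, 8, 9}


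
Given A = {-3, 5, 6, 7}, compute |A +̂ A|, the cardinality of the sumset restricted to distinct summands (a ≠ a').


Restricted sumset: A +̂ A = {a + a' : a ∈ A, a' ∈ A, a ≠ a'}.
Equivalently, take A + A and drop any sum 2a that is achievable ONLY as a + a for a ∈ A (i.e. sums representable only with equal summands).
Enumerate pairs (a, a') with a < a' (symmetric, so each unordered pair gives one sum; this covers all a ≠ a'):
  -3 + 5 = 2
  -3 + 6 = 3
  -3 + 7 = 4
  5 + 6 = 11
  5 + 7 = 12
  6 + 7 = 13
Collected distinct sums: {2, 3, 4, 11, 12, 13}
|A +̂ A| = 6
(Reference bound: |A +̂ A| ≥ 2|A| - 3 for |A| ≥ 2, with |A| = 4 giving ≥ 5.)

|A +̂ A| = 6


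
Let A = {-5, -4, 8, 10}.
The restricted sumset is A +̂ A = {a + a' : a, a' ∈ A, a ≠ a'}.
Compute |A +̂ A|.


Restricted sumset: A +̂ A = {a + a' : a ∈ A, a' ∈ A, a ≠ a'}.
Equivalently, take A + A and drop any sum 2a that is achievable ONLY as a + a for a ∈ A (i.e. sums representable only with equal summands).
Enumerate pairs (a, a') with a < a' (symmetric, so each unordered pair gives one sum; this covers all a ≠ a'):
  -5 + -4 = -9
  -5 + 8 = 3
  -5 + 10 = 5
  -4 + 8 = 4
  -4 + 10 = 6
  8 + 10 = 18
Collected distinct sums: {-9, 3, 4, 5, 6, 18}
|A +̂ A| = 6
(Reference bound: |A +̂ A| ≥ 2|A| - 3 for |A| ≥ 2, with |A| = 4 giving ≥ 5.)

|A +̂ A| = 6


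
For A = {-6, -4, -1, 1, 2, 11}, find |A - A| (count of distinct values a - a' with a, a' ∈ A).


A - A = {a - a' : a, a' ∈ A}; |A| = 6.
Bounds: 2|A|-1 ≤ |A - A| ≤ |A|² - |A| + 1, i.e. 11 ≤ |A - A| ≤ 31.
Note: 0 ∈ A - A always (from a - a). The set is symmetric: if d ∈ A - A then -d ∈ A - A.
Enumerate nonzero differences d = a - a' with a > a' (then include -d):
Positive differences: {1, 2, 3, 5, 6, 7, 8, 9, 10, 12, 15, 17}
Full difference set: {0} ∪ (positive diffs) ∪ (negative diffs).
|A - A| = 1 + 2·12 = 25 (matches direct enumeration: 25).

|A - A| = 25


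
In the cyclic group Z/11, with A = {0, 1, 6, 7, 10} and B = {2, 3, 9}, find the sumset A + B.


Work in Z/11Z: reduce every sum a + b modulo 11.
Enumerate all 15 pairs:
a = 0: 0+2=2, 0+3=3, 0+9=9
a = 1: 1+2=3, 1+3=4, 1+9=10
a = 6: 6+2=8, 6+3=9, 6+9=4
a = 7: 7+2=9, 7+3=10, 7+9=5
a = 10: 10+2=1, 10+3=2, 10+9=8
Distinct residues collected: {1, 2, 3, 4, 5, 8, 9, 10}
|A + B| = 8 (out of 11 total residues).

A + B = {1, 2, 3, 4, 5, 8, 9, 10}


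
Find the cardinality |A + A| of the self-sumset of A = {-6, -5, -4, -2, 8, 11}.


A + A = {a + a' : a, a' ∈ A}; |A| = 6.
General bounds: 2|A| - 1 ≤ |A + A| ≤ |A|(|A|+1)/2, i.e. 11 ≤ |A + A| ≤ 21.
Lower bound 2|A|-1 is attained iff A is an arithmetic progression.
Enumerate sums a + a' for a ≤ a' (symmetric, so this suffices):
a = -6: -6+-6=-12, -6+-5=-11, -6+-4=-10, -6+-2=-8, -6+8=2, -6+11=5
a = -5: -5+-5=-10, -5+-4=-9, -5+-2=-7, -5+8=3, -5+11=6
a = -4: -4+-4=-8, -4+-2=-6, -4+8=4, -4+11=7
a = -2: -2+-2=-4, -2+8=6, -2+11=9
a = 8: 8+8=16, 8+11=19
a = 11: 11+11=22
Distinct sums: {-12, -11, -10, -9, -8, -7, -6, -4, 2, 3, 4, 5, 6, 7, 9, 16, 19, 22}
|A + A| = 18

|A + A| = 18


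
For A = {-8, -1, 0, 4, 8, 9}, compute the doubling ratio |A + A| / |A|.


|A| = 6.
Compute A + A by enumerating all 36 pairs.
A + A = {-16, -9, -8, -4, -2, -1, 0, 1, 3, 4, 7, 8, 9, 12, 13, 16, 17, 18}, so |A + A| = 18.
K = |A + A| / |A| = 18/6 = 3/1 ≈ 3.0000.
Reference: AP of size 6 gives K = 11/6 ≈ 1.8333; a fully generic set of size 6 gives K ≈ 3.5000.

|A| = 6, |A + A| = 18, K = 18/6 = 3/1.


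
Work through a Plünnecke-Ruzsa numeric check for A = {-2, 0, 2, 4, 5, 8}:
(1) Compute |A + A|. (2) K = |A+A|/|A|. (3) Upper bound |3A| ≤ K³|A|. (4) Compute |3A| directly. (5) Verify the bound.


|A| = 6.
Step 1: Compute A + A by enumerating all 36 pairs.
A + A = {-4, -2, 0, 2, 3, 4, 5, 6, 7, 8, 9, 10, 12, 13, 16}, so |A + A| = 15.
Step 2: Doubling constant K = |A + A|/|A| = 15/6 = 15/6 ≈ 2.5000.
Step 3: Plünnecke-Ruzsa gives |3A| ≤ K³·|A| = (2.5000)³ · 6 ≈ 93.7500.
Step 4: Compute 3A = A + A + A directly by enumerating all triples (a,b,c) ∈ A³; |3A| = 25.
Step 5: Check 25 ≤ 93.7500? Yes ✓.

K = 15/6, Plünnecke-Ruzsa bound K³|A| ≈ 93.7500, |3A| = 25, inequality holds.


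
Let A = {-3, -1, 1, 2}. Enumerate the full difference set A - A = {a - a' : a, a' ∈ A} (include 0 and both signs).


A - A = {a - a' : a, a' ∈ A}.
Compute a - a' for each ordered pair (a, a'):
a = -3: -3--3=0, -3--1=-2, -3-1=-4, -3-2=-5
a = -1: -1--3=2, -1--1=0, -1-1=-2, -1-2=-3
a = 1: 1--3=4, 1--1=2, 1-1=0, 1-2=-1
a = 2: 2--3=5, 2--1=3, 2-1=1, 2-2=0
Collecting distinct values (and noting 0 appears from a-a):
A - A = {-5, -4, -3, -2, -1, 0, 1, 2, 3, 4, 5}
|A - A| = 11

A - A = {-5, -4, -3, -2, -1, 0, 1, 2, 3, 4, 5}


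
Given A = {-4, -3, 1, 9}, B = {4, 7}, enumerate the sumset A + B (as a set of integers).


A + B = {a + b : a ∈ A, b ∈ B}.
Enumerate all |A|·|B| = 4·2 = 8 pairs (a, b) and collect distinct sums.
a = -4: -4+4=0, -4+7=3
a = -3: -3+4=1, -3+7=4
a = 1: 1+4=5, 1+7=8
a = 9: 9+4=13, 9+7=16
Collecting distinct sums: A + B = {0, 1, 3, 4, 5, 8, 13, 16}
|A + B| = 8

A + B = {0, 1, 3, 4, 5, 8, 13, 16}


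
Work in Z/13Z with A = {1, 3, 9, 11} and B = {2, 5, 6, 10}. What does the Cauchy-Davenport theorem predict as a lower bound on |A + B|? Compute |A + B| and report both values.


Cauchy-Davenport: |A + B| ≥ min(p, |A| + |B| - 1) for A, B nonempty in Z/pZ.
|A| = 4, |B| = 4, p = 13.
CD lower bound = min(13, 4 + 4 - 1) = min(13, 7) = 7.
Compute A + B mod 13 directly:
a = 1: 1+2=3, 1+5=6, 1+6=7, 1+10=11
a = 3: 3+2=5, 3+5=8, 3+6=9, 3+10=0
a = 9: 9+2=11, 9+5=1, 9+6=2, 9+10=6
a = 11: 11+2=0, 11+5=3, 11+6=4, 11+10=8
A + B = {0, 1, 2, 3, 4, 5, 6, 7, 8, 9, 11}, so |A + B| = 11.
Verify: 11 ≥ 7? Yes ✓.

CD lower bound = 7, actual |A + B| = 11.


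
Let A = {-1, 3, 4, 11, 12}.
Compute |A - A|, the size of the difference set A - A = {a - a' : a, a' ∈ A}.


A - A = {a - a' : a, a' ∈ A}; |A| = 5.
Bounds: 2|A|-1 ≤ |A - A| ≤ |A|² - |A| + 1, i.e. 9 ≤ |A - A| ≤ 21.
Note: 0 ∈ A - A always (from a - a). The set is symmetric: if d ∈ A - A then -d ∈ A - A.
Enumerate nonzero differences d = a - a' with a > a' (then include -d):
Positive differences: {1, 4, 5, 7, 8, 9, 12, 13}
Full difference set: {0} ∪ (positive diffs) ∪ (negative diffs).
|A - A| = 1 + 2·8 = 17 (matches direct enumeration: 17).

|A - A| = 17


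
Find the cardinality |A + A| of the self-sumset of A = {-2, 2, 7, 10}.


A + A = {a + a' : a, a' ∈ A}; |A| = 4.
General bounds: 2|A| - 1 ≤ |A + A| ≤ |A|(|A|+1)/2, i.e. 7 ≤ |A + A| ≤ 10.
Lower bound 2|A|-1 is attained iff A is an arithmetic progression.
Enumerate sums a + a' for a ≤ a' (symmetric, so this suffices):
a = -2: -2+-2=-4, -2+2=0, -2+7=5, -2+10=8
a = 2: 2+2=4, 2+7=9, 2+10=12
a = 7: 7+7=14, 7+10=17
a = 10: 10+10=20
Distinct sums: {-4, 0, 4, 5, 8, 9, 12, 14, 17, 20}
|A + A| = 10

|A + A| = 10


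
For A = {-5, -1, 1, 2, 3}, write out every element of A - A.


A - A = {a - a' : a, a' ∈ A}.
Compute a - a' for each ordered pair (a, a'):
a = -5: -5--5=0, -5--1=-4, -5-1=-6, -5-2=-7, -5-3=-8
a = -1: -1--5=4, -1--1=0, -1-1=-2, -1-2=-3, -1-3=-4
a = 1: 1--5=6, 1--1=2, 1-1=0, 1-2=-1, 1-3=-2
a = 2: 2--5=7, 2--1=3, 2-1=1, 2-2=0, 2-3=-1
a = 3: 3--5=8, 3--1=4, 3-1=2, 3-2=1, 3-3=0
Collecting distinct values (and noting 0 appears from a-a):
A - A = {-8, -7, -6, -4, -3, -2, -1, 0, 1, 2, 3, 4, 6, 7, 8}
|A - A| = 15

A - A = {-8, -7, -6, -4, -3, -2, -1, 0, 1, 2, 3, 4, 6, 7, 8}


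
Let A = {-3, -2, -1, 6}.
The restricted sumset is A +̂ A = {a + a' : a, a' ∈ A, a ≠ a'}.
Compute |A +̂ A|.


Restricted sumset: A +̂ A = {a + a' : a ∈ A, a' ∈ A, a ≠ a'}.
Equivalently, take A + A and drop any sum 2a that is achievable ONLY as a + a for a ∈ A (i.e. sums representable only with equal summands).
Enumerate pairs (a, a') with a < a' (symmetric, so each unordered pair gives one sum; this covers all a ≠ a'):
  -3 + -2 = -5
  -3 + -1 = -4
  -3 + 6 = 3
  -2 + -1 = -3
  -2 + 6 = 4
  -1 + 6 = 5
Collected distinct sums: {-5, -4, -3, 3, 4, 5}
|A +̂ A| = 6
(Reference bound: |A +̂ A| ≥ 2|A| - 3 for |A| ≥ 2, with |A| = 4 giving ≥ 5.)

|A +̂ A| = 6


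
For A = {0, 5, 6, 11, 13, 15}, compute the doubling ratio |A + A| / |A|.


|A| = 6.
Compute A + A by enumerating all 36 pairs.
A + A = {0, 5, 6, 10, 11, 12, 13, 15, 16, 17, 18, 19, 20, 21, 22, 24, 26, 28, 30}, so |A + A| = 19.
K = |A + A| / |A| = 19/6 (already in lowest terms) ≈ 3.1667.
Reference: AP of size 6 gives K = 11/6 ≈ 1.8333; a fully generic set of size 6 gives K ≈ 3.5000.

|A| = 6, |A + A| = 19, K = 19/6.


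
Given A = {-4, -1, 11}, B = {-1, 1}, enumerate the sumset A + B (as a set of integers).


A + B = {a + b : a ∈ A, b ∈ B}.
Enumerate all |A|·|B| = 3·2 = 6 pairs (a, b) and collect distinct sums.
a = -4: -4+-1=-5, -4+1=-3
a = -1: -1+-1=-2, -1+1=0
a = 11: 11+-1=10, 11+1=12
Collecting distinct sums: A + B = {-5, -3, -2, 0, 10, 12}
|A + B| = 6

A + B = {-5, -3, -2, 0, 10, 12}


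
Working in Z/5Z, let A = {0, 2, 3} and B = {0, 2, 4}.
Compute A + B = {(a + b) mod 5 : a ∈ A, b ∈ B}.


Work in Z/5Z: reduce every sum a + b modulo 5.
Enumerate all 9 pairs:
a = 0: 0+0=0, 0+2=2, 0+4=4
a = 2: 2+0=2, 2+2=4, 2+4=1
a = 3: 3+0=3, 3+2=0, 3+4=2
Distinct residues collected: {0, 1, 2, 3, 4}
|A + B| = 5 (out of 5 total residues).

A + B = {0, 1, 2, 3, 4}


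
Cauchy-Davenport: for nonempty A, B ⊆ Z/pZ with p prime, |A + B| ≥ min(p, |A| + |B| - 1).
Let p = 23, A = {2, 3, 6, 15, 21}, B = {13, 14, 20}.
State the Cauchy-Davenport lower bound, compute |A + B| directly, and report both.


Cauchy-Davenport: |A + B| ≥ min(p, |A| + |B| - 1) for A, B nonempty in Z/pZ.
|A| = 5, |B| = 3, p = 23.
CD lower bound = min(23, 5 + 3 - 1) = min(23, 7) = 7.
Compute A + B mod 23 directly:
a = 2: 2+13=15, 2+14=16, 2+20=22
a = 3: 3+13=16, 3+14=17, 3+20=0
a = 6: 6+13=19, 6+14=20, 6+20=3
a = 15: 15+13=5, 15+14=6, 15+20=12
a = 21: 21+13=11, 21+14=12, 21+20=18
A + B = {0, 3, 5, 6, 11, 12, 15, 16, 17, 18, 19, 20, 22}, so |A + B| = 13.
Verify: 13 ≥ 7? Yes ✓.

CD lower bound = 7, actual |A + B| = 13.


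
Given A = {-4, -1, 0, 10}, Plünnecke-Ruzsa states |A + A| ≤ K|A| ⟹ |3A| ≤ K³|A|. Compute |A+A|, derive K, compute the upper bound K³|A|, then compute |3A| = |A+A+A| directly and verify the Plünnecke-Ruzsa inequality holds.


|A| = 4.
Step 1: Compute A + A by enumerating all 16 pairs.
A + A = {-8, -5, -4, -2, -1, 0, 6, 9, 10, 20}, so |A + A| = 10.
Step 2: Doubling constant K = |A + A|/|A| = 10/4 = 10/4 ≈ 2.5000.
Step 3: Plünnecke-Ruzsa gives |3A| ≤ K³·|A| = (2.5000)³ · 4 ≈ 62.5000.
Step 4: Compute 3A = A + A + A directly by enumerating all triples (a,b,c) ∈ A³; |3A| = 20.
Step 5: Check 20 ≤ 62.5000? Yes ✓.

K = 10/4, Plünnecke-Ruzsa bound K³|A| ≈ 62.5000, |3A| = 20, inequality holds.


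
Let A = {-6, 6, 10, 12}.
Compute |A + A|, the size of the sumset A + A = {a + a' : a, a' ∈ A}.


A + A = {a + a' : a, a' ∈ A}; |A| = 4.
General bounds: 2|A| - 1 ≤ |A + A| ≤ |A|(|A|+1)/2, i.e. 7 ≤ |A + A| ≤ 10.
Lower bound 2|A|-1 is attained iff A is an arithmetic progression.
Enumerate sums a + a' for a ≤ a' (symmetric, so this suffices):
a = -6: -6+-6=-12, -6+6=0, -6+10=4, -6+12=6
a = 6: 6+6=12, 6+10=16, 6+12=18
a = 10: 10+10=20, 10+12=22
a = 12: 12+12=24
Distinct sums: {-12, 0, 4, 6, 12, 16, 18, 20, 22, 24}
|A + A| = 10

|A + A| = 10


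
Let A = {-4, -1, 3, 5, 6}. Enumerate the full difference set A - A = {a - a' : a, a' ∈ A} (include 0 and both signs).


A - A = {a - a' : a, a' ∈ A}.
Compute a - a' for each ordered pair (a, a'):
a = -4: -4--4=0, -4--1=-3, -4-3=-7, -4-5=-9, -4-6=-10
a = -1: -1--4=3, -1--1=0, -1-3=-4, -1-5=-6, -1-6=-7
a = 3: 3--4=7, 3--1=4, 3-3=0, 3-5=-2, 3-6=-3
a = 5: 5--4=9, 5--1=6, 5-3=2, 5-5=0, 5-6=-1
a = 6: 6--4=10, 6--1=7, 6-3=3, 6-5=1, 6-6=0
Collecting distinct values (and noting 0 appears from a-a):
A - A = {-10, -9, -7, -6, -4, -3, -2, -1, 0, 1, 2, 3, 4, 6, 7, 9, 10}
|A - A| = 17

A - A = {-10, -9, -7, -6, -4, -3, -2, -1, 0, 1, 2, 3, 4, 6, 7, 9, 10}


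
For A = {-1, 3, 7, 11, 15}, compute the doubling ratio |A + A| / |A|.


|A| = 5.
Compute A + A by enumerating all 25 pairs.
A + A = {-2, 2, 6, 10, 14, 18, 22, 26, 30}, so |A + A| = 9.
K = |A + A| / |A| = 9/5 (already in lowest terms) ≈ 1.8000.
Reference: AP of size 5 gives K = 9/5 ≈ 1.8000; a fully generic set of size 5 gives K ≈ 3.0000.

|A| = 5, |A + A| = 9, K = 9/5.


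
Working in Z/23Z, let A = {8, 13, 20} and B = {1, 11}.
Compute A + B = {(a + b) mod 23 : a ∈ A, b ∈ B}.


Work in Z/23Z: reduce every sum a + b modulo 23.
Enumerate all 6 pairs:
a = 8: 8+1=9, 8+11=19
a = 13: 13+1=14, 13+11=1
a = 20: 20+1=21, 20+11=8
Distinct residues collected: {1, 8, 9, 14, 19, 21}
|A + B| = 6 (out of 23 total residues).

A + B = {1, 8, 9, 14, 19, 21}


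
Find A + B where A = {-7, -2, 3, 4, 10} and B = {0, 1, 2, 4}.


A + B = {a + b : a ∈ A, b ∈ B}.
Enumerate all |A|·|B| = 5·4 = 20 pairs (a, b) and collect distinct sums.
a = -7: -7+0=-7, -7+1=-6, -7+2=-5, -7+4=-3
a = -2: -2+0=-2, -2+1=-1, -2+2=0, -2+4=2
a = 3: 3+0=3, 3+1=4, 3+2=5, 3+4=7
a = 4: 4+0=4, 4+1=5, 4+2=6, 4+4=8
a = 10: 10+0=10, 10+1=11, 10+2=12, 10+4=14
Collecting distinct sums: A + B = {-7, -6, -5, -3, -2, -1, 0, 2, 3, 4, 5, 6, 7, 8, 10, 11, 12, 14}
|A + B| = 18

A + B = {-7, -6, -5, -3, -2, -1, 0, 2, 3, 4, 5, 6, 7, 8, 10, 11, 12, 14}


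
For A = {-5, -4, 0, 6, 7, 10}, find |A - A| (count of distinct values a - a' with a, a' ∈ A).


A - A = {a - a' : a, a' ∈ A}; |A| = 6.
Bounds: 2|A|-1 ≤ |A - A| ≤ |A|² - |A| + 1, i.e. 11 ≤ |A - A| ≤ 31.
Note: 0 ∈ A - A always (from a - a). The set is symmetric: if d ∈ A - A then -d ∈ A - A.
Enumerate nonzero differences d = a - a' with a > a' (then include -d):
Positive differences: {1, 3, 4, 5, 6, 7, 10, 11, 12, 14, 15}
Full difference set: {0} ∪ (positive diffs) ∪ (negative diffs).
|A - A| = 1 + 2·11 = 23 (matches direct enumeration: 23).

|A - A| = 23


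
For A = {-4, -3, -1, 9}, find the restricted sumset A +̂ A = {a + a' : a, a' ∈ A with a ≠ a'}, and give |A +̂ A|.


Restricted sumset: A +̂ A = {a + a' : a ∈ A, a' ∈ A, a ≠ a'}.
Equivalently, take A + A and drop any sum 2a that is achievable ONLY as a + a for a ∈ A (i.e. sums representable only with equal summands).
Enumerate pairs (a, a') with a < a' (symmetric, so each unordered pair gives one sum; this covers all a ≠ a'):
  -4 + -3 = -7
  -4 + -1 = -5
  -4 + 9 = 5
  -3 + -1 = -4
  -3 + 9 = 6
  -1 + 9 = 8
Collected distinct sums: {-7, -5, -4, 5, 6, 8}
|A +̂ A| = 6
(Reference bound: |A +̂ A| ≥ 2|A| - 3 for |A| ≥ 2, with |A| = 4 giving ≥ 5.)

|A +̂ A| = 6


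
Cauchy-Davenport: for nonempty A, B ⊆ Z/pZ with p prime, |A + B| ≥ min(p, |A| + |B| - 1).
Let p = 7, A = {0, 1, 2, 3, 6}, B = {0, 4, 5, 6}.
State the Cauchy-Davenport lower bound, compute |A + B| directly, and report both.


Cauchy-Davenport: |A + B| ≥ min(p, |A| + |B| - 1) for A, B nonempty in Z/pZ.
|A| = 5, |B| = 4, p = 7.
CD lower bound = min(7, 5 + 4 - 1) = min(7, 8) = 7.
Compute A + B mod 7 directly:
a = 0: 0+0=0, 0+4=4, 0+5=5, 0+6=6
a = 1: 1+0=1, 1+4=5, 1+5=6, 1+6=0
a = 2: 2+0=2, 2+4=6, 2+5=0, 2+6=1
a = 3: 3+0=3, 3+4=0, 3+5=1, 3+6=2
a = 6: 6+0=6, 6+4=3, 6+5=4, 6+6=5
A + B = {0, 1, 2, 3, 4, 5, 6}, so |A + B| = 7.
Verify: 7 ≥ 7? Yes ✓.

CD lower bound = 7, actual |A + B| = 7.


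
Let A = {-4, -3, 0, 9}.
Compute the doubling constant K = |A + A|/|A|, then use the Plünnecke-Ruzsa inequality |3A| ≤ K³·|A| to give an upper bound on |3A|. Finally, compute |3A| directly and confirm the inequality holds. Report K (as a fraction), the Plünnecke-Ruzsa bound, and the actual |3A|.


|A| = 4.
Step 1: Compute A + A by enumerating all 16 pairs.
A + A = {-8, -7, -6, -4, -3, 0, 5, 6, 9, 18}, so |A + A| = 10.
Step 2: Doubling constant K = |A + A|/|A| = 10/4 = 10/4 ≈ 2.5000.
Step 3: Plünnecke-Ruzsa gives |3A| ≤ K³·|A| = (2.5000)³ · 4 ≈ 62.5000.
Step 4: Compute 3A = A + A + A directly by enumerating all triples (a,b,c) ∈ A³; |3A| = 20.
Step 5: Check 20 ≤ 62.5000? Yes ✓.

K = 10/4, Plünnecke-Ruzsa bound K³|A| ≈ 62.5000, |3A| = 20, inequality holds.


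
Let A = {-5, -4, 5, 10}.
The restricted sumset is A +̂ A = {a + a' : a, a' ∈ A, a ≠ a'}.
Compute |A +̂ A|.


Restricted sumset: A +̂ A = {a + a' : a ∈ A, a' ∈ A, a ≠ a'}.
Equivalently, take A + A and drop any sum 2a that is achievable ONLY as a + a for a ∈ A (i.e. sums representable only with equal summands).
Enumerate pairs (a, a') with a < a' (symmetric, so each unordered pair gives one sum; this covers all a ≠ a'):
  -5 + -4 = -9
  -5 + 5 = 0
  -5 + 10 = 5
  -4 + 5 = 1
  -4 + 10 = 6
  5 + 10 = 15
Collected distinct sums: {-9, 0, 1, 5, 6, 15}
|A +̂ A| = 6
(Reference bound: |A +̂ A| ≥ 2|A| - 3 for |A| ≥ 2, with |A| = 4 giving ≥ 5.)

|A +̂ A| = 6
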